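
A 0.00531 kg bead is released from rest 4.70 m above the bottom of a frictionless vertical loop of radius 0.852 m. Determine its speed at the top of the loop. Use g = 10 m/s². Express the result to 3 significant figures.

Energy conservation: mgh = ½mv_top² + mg(2r)
v_top² = 2g(h − 2r) = 2(10)(4.70 − 1.704) = 59.92
v_top = 7.741 m/s

v = 7.74 m/s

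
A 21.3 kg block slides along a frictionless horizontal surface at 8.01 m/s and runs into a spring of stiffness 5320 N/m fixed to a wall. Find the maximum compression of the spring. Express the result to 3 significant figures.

Conservation of energy between contact and max compression: ½mv² = ½kx²
x = v√(m/k) = 8.01 × √(21.3/5320) = 0.5068 m

x = 0.507 m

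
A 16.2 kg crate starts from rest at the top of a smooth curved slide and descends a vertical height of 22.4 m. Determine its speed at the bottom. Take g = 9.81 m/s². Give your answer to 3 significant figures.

Equating total energy at the two states: mgh = ½mv²
The mass cancels from both sides.
v = √(2gh) = √(2 × 9.81 × 22.4) = √439.49 = 20.96 m/s

v = 21.0 m/s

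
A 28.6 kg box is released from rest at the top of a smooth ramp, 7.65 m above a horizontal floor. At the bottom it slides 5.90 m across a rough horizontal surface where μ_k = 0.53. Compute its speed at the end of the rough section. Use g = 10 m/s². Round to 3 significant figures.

Energy at the top = energy at the end + work done against friction:
mgh = ½mv² + μ_k m g d
W_f = μ_k mg d = (0.53)(28.6)(10)(5.90) = 894.3 J
½mv² = mgh − W_f = 2187.9 − 894.3 = 1293.6 J
v = √(2 × 1293.6/28.6) = 9.511 m/s

v = 9.51 m/s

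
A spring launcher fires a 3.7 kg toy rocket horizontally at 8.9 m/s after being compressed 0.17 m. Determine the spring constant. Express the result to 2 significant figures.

k = 10000 N/m

½kx² = ½mv²
k = mv²/x² = (3.7)(8.9)²/(0.17)² = 10141 N/m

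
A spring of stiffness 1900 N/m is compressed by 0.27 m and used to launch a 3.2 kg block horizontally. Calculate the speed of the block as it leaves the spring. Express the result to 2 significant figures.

v = 6.6 m/s

The block leaves the spring when the spring is at natural length, so ½kx² = ½mv²
v = x√(k/m) = 0.27 × √(1900/3.2) = 6.579 m/s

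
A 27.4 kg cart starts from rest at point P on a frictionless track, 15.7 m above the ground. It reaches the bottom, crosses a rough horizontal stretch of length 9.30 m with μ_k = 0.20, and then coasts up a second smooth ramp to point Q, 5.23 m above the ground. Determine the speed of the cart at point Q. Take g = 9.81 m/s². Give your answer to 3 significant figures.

v = 13.0 m/s

Energy at P: mgh₁ = (27.4)(9.81)(15.7) = 4220.1 J
Friction loss: W_f = μ_k mg d = 500.0 J
At Q: ½mv² + mgh₂ = mgh₁ − W_f
½mv² = 4220.1 − 500.0 − 1405.8 = 2314.3 J
v = √(2 × 2314.3/27.4) = 13.00 m/s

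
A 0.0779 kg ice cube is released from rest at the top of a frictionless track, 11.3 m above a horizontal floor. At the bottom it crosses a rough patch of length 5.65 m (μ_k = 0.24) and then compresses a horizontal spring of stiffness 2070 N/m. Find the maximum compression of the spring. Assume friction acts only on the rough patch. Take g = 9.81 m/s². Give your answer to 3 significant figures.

Initial energy: E₁ = mgh = (0.0779)(9.81)(11.3) = 8.6354 J
Friction removes W_f = μ_k mg d = (0.24)(0.0779)(9.81)(5.65) = 1.036 J
Energy reaching the spring: E = 8.6354 − 1.036 = 7.5992 J
At max compression ½kx² = E ⇒ x = √(2E/k) = √(2 × 7.5992/2070) = 0.08569 m

x = 0.0857 m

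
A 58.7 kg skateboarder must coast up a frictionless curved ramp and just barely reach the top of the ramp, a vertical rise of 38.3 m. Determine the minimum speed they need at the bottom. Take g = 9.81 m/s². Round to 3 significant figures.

v = 27.4 m/s

At the top they are momentarily at rest, so all KE converts to PE: ½mv² = mgh
v = √(2gh) = √(2 × 9.81 × 38.3) = 27.41 m/s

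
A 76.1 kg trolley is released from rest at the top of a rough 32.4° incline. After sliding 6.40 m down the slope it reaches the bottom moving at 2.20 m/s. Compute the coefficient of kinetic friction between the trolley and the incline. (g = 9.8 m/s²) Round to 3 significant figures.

The energy dissipated by friction is the PE lost minus the KE gained:
mgL sinθ = 2557.5 J; ½mv² = 184.16 J
W_f = 2557.5 − 184.16 = 2373 J
μ_k = W_f/(mg cosθ · L) = 2373/(629.7 × 6.40) = 0.5889

μ_k = 0.589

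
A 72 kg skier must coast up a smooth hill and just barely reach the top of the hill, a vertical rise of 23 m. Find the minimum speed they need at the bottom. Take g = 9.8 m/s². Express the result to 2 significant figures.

v = 21 m/s

At the top they are momentarily at rest, so all KE converts to PE: ½mv² = mgh
v = √(2gh) = √(2 × 9.8 × 23) = 21.23 m/s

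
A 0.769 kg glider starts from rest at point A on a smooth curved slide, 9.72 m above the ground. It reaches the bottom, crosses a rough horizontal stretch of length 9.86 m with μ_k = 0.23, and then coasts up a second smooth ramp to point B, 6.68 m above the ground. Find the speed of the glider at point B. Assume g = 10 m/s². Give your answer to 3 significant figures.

v = 3.93 m/s

Energy at A: mgh₁ = (0.769)(10)(9.72) = 74.747 J
Friction loss: W_f = μ_k mg d = 17.44 J
At B: ½mv² + mgh₂ = mgh₁ − W_f
½mv² = 74.747 − 17.44 − 51.369 = 5.9382 J
v = √(2 × 5.9382/0.769) = 3.930 m/s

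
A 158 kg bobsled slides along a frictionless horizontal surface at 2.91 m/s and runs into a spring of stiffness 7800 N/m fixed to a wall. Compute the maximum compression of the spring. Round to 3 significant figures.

All KE is stored as spring PE at maximum compression: ½mv² = ½kx²
x = v√(m/k) = 2.91 × √(158/7800) = 0.4142 m

x = 0.414 m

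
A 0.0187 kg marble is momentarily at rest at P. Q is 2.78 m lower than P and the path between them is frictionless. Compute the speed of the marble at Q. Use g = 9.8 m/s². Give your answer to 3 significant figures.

Equating total energy at the two states: mgh = ½mv²
v = √(2gh) = √(2 × 9.8 × 2.78) = √54.488 = 7.382 m/s

v = 7.38 m/s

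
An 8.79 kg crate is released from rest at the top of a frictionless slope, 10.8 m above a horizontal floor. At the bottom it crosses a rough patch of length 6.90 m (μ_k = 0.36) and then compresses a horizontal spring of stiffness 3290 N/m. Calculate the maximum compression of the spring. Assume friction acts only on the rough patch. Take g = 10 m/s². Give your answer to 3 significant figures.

x = 0.667 m

Initial energy: E₁ = mgh = (8.79)(10)(10.8) = 949.32 J
Friction removes W_f = μ_k mg d = (0.36)(8.79)(10)(6.90) = 218.3 J
Energy reaching the spring: E = 949.32 − 218.3 = 730.98 J
At max compression ½kx² = E ⇒ x = √(2E/k) = √(2 × 730.98/3290) = 0.6666 m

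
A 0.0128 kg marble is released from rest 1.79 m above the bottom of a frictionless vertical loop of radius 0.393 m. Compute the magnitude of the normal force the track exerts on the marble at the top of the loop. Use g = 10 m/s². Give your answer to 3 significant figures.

N = 0.526 N

Energy from release to top (height 2r): mgh = ½mv_top² + mg(2r)
v_top² = 2g(h − 2r) = 2(10)(1.79 − 0.7860) = 20.080 m²/s²
At the top, both N and weight point toward the centre: N + mg = mv_top²/r
N = m(v_top²/r − g) = 0.0128(20.080/0.393 − 10) = 0.5260 N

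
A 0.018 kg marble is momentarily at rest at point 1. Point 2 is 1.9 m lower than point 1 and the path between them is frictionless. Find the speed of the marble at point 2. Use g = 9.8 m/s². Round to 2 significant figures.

v = 6.1 m/s

Energy conservation between the two points: mgh = ½mv²
v = √(2gh) = √(2 × 9.8 × 1.9) = √37.240 = 6.102 m/s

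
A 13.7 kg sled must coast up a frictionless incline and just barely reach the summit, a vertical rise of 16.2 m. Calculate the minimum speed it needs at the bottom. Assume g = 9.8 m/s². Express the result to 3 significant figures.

v = 17.8 m/s

At the top it is momentarily at rest, so all KE converts to PE: ½mv² = mgh
v = √(2gh) = √(2 × 9.8 × 16.2) = 17.82 m/s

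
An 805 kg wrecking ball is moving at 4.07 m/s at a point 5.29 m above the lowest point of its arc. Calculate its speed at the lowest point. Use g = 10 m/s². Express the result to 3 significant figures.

v = 11.1 m/s

By conservation of mechanical energy, ½mv₀² + mgh = ½mv²
v² = v₀² + 2gh = (4.07)² + 2(10)(5.29) = 122.36
v = √122.36 = 11.06 m/s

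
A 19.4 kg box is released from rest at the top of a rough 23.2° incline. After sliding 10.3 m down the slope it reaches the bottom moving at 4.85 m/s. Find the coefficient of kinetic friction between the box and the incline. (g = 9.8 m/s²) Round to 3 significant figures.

mgh = ½mv² + μ_k (mg cosθ) L, with h = L sinθ
mgL sinθ = 771.43 J; ½mv² = 228.17 J
W_f = 771.43 − 228.17 = 543.3 J
μ_k = W_f/(mg cosθ · L) = 543.3/(174.7 × 10.3) = 0.3018

μ_k = 0.302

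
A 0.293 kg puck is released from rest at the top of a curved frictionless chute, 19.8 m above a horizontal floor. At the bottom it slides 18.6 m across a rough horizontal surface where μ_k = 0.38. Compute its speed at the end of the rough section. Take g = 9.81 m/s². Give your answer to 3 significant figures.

v = 15.8 m/s

Energy bookkeeping (friction removes W_f = μ_k N d):
mgh = ½mv² + μ_k m g d
W_f = μ_k mg d = (0.38)(0.293)(9.81)(18.6) = 20.32 J
½mv² = mgh − W_f = 56.912 − 20.32 = 36.596 J
v = √(2 × 36.596/0.293) = 15.81 m/s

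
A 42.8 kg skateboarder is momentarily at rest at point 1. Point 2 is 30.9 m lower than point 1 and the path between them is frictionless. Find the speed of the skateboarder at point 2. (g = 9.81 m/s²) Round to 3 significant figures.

v = 24.6 m/s

Energy conservation between the two points: mgh = ½mv²
v = √(2gh) = √(2 × 9.81 × 30.9) = √606.26 = 24.62 m/s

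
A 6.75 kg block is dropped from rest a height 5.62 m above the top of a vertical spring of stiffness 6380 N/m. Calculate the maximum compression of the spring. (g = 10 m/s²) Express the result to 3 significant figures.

Take the reference level at the top of the uncompressed spring. At max compression the block has fallen H + x and is momentarily at rest:
mg(H + x) = ½kx²
½(6380)x² − (6.75)(10)x − (6.75)(10)(5.62) = 0
3190x² − 67.50x − 379.4 = 0
x = [67.50 + √(4556 + 4.8405e+06)]/(2 × 3190) = 0.3556 m

x = 0.356 m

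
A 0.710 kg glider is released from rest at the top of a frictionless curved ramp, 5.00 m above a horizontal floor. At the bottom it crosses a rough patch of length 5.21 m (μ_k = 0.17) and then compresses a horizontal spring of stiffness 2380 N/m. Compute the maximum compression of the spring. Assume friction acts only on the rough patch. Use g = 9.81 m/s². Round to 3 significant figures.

x = 0.155 m

Initial energy: E₁ = mgh = (0.710)(9.81)(5.00) = 34.825 J
Friction removes W_f = μ_k mg d = (0.17)(0.710)(9.81)(5.21) = 6.169 J
Energy reaching the spring: E = 34.825 − 6.169 = 28.657 J
At max compression ½kx² = E ⇒ x = √(2E/k) = √(2 × 28.657/2380) = 0.1552 m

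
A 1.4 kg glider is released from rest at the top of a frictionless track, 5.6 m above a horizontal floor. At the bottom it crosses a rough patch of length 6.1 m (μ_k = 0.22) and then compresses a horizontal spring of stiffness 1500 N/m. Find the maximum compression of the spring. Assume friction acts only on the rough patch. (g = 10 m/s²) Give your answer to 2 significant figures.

x = 0.28 m

Initial energy: E₁ = mgh = (1.4)(10)(5.6) = 78.400 J
Friction removes W_f = μ_k mg d = (0.22)(1.4)(10)(6.1) = 18.79 J
Energy reaching the spring: E = 78.400 − 18.79 = 59.612 J
At max compression ½kx² = E ⇒ x = √(2E/k) = √(2 × 59.612/1500) = 0.2819 m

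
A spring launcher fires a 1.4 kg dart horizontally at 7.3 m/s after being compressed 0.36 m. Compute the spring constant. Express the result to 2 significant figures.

Energy stored in the spring equals the launch KE: ½kx² = ½mv²
k = mv²/x² = (1.4)(7.3)²/(0.36)² = 575.7 N/m

k = 580 N/m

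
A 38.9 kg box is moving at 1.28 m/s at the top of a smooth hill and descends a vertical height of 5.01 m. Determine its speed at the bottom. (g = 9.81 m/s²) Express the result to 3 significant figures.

v = 10.0 m/s

Equating total energy at the two states: ½mv₀² + mgh = ½mv²
The mass cancels from both sides.
v² = v₀² + 2gh = (1.28)² + 2(9.81)(5.01) = 99.935
v = √99.935 = 9.997 m/s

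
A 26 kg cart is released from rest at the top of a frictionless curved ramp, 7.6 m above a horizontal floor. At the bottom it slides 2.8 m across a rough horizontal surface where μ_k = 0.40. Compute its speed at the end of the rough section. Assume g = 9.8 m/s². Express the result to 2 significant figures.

Energy at the top = energy at the end + work done against friction:
mgh = ½mv² + μ_k m g d
W_f = μ_k mg d = (0.40)(26)(9.8)(2.8) = 285.4 J
½mv² = mgh − W_f = 1936.5 − 285.4 = 1651.1 J
v = √(2 × 1651.1/26) = 11.27 m/s

v = 11 m/s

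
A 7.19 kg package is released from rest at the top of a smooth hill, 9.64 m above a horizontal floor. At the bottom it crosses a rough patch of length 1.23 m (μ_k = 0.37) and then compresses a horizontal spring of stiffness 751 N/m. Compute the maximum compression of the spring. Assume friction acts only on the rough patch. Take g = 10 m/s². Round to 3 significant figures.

x = 1.33 m

Initial energy: E₁ = mgh = (7.19)(10)(9.64) = 693.12 J
Friction removes W_f = μ_k mg d = (0.37)(7.19)(10)(1.23) = 32.72 J
Energy reaching the spring: E = 693.12 − 32.72 = 660.39 J
At max compression ½kx² = E ⇒ x = √(2E/k) = √(2 × 660.39/751) = 1.326 m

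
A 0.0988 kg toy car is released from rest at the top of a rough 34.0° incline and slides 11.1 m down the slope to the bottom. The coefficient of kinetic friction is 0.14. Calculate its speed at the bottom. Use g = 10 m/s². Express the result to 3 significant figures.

v = 9.92 m/s

Energy: mgh = ½mv² + W_f, with h = L sinθ and W_f = μ_k (mg cosθ) L
mgh = mgL sinθ = (0.0988)(10)(11.1)sin34.0° = 6.1326 J
W_f = μ_k mg cosθ · L = (0.14)(0.0988)(10)cos34.0°·11.1 = 1.273 J
½mv² = 6.1326 − 1.273 = 4.8597 J
v = √(2 × 4.8597/0.0988) = 9.918 m/s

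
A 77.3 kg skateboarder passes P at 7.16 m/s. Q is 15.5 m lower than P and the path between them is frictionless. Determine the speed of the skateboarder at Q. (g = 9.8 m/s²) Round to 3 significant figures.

v = 18.8 m/s

Equating total energy at the two states: ½mv₀² + mgh = ½mv²
v² = v₀² + 2gh = (7.16)² + 2(9.8)(15.5) = 355.07
v = √355.07 = 18.84 m/s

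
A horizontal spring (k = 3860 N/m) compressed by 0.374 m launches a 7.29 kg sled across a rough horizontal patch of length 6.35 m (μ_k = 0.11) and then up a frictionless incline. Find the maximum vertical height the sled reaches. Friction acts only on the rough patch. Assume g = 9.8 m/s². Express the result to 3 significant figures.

h = 3.08 m

Spring energy: E₀ = ½kx² = ½(3860)(0.374)² = 269.96 J
Friction: W_f = μ_k mg d = (0.11)(7.29)(9.8)(6.35) = 49.90 J
Energy at base of ramp: E = 269.96 − 49.90 = 220.06 J
At max height all remaining energy is PE: mgh = E ⇒ h = E/(mg) = 220.06/(7.29 × 9.8) = 3.080 m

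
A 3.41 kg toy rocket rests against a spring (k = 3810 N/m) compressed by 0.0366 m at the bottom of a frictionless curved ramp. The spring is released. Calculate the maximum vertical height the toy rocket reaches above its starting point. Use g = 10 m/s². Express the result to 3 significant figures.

h = 0.0748 m

Energy conservation from release to the highest point: ½kx² = mgh
h = kx²/(2mg) = (3810)(0.0366)²/(2 × 3.41 × 10) = 0.07483 m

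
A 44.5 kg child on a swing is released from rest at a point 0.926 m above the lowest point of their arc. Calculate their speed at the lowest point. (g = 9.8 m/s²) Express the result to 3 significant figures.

v = 4.26 m/s

Mechanical energy is conserved (no friction): mgh = ½mv²
The mass cancels from both sides.
v = √(2gh) = √(2 × 9.8 × 0.926) = √18.150 = 4.260 m/s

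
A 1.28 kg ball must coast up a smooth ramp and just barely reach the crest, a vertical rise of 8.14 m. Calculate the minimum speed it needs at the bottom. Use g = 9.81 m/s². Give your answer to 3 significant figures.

v = 12.6 m/s

At the top it is momentarily at rest, so all KE converts to PE: ½mv² = mgh
v = √(2gh) = √(2 × 9.81 × 8.14) = 12.64 m/s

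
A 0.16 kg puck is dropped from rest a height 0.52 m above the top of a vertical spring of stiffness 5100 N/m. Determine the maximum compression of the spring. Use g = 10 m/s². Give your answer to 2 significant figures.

Let x be the compression. The total drop is H + x, and the puck is instantaneously at rest at max compression, so energy conservation gives:
mg(H + x) = ½kx²
½(5100)x² − (0.16)(10)x − (0.16)(10)(0.52) = 0
2550x² − 1.600x − 0.8320 = 0
x = [1.600 + √(2.560 + 8486.4)]/(2 × 2550) = 0.01838 m

x = 0.018 m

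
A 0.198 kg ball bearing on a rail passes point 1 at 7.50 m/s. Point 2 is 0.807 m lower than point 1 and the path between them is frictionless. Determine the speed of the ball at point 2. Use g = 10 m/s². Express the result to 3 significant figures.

v = 8.51 m/s

Mechanical energy is conserved (no friction): ½mv₀² + mgh = ½mv²
v² = v₀² + 2gh = (7.50)² + 2(10)(0.807) = 72.390
v = √72.390 = 8.508 m/s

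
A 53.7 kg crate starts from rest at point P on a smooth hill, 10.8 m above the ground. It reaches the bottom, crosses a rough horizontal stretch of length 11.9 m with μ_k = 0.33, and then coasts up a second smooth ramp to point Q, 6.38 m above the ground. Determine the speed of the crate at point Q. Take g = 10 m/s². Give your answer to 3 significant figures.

Energy at P: mgh₁ = (53.7)(10)(10.8) = 5799.6 J
Friction loss: W_f = μ_k mg d = 2109 J
At Q: ½mv² + mgh₂ = mgh₁ − W_f
½mv² = 5799.6 − 2109 − 3426.1 = 264.74 J
v = √(2 × 264.74/53.7) = 3.140 m/s

v = 3.14 m/s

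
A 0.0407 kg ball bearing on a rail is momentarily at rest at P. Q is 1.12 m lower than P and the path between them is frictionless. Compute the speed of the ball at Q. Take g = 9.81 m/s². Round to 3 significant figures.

v = 4.69 m/s

Energy conservation between the two points: mgh = ½mv²
v = √(2gh) = √(2 × 9.81 × 1.12) = √21.974 = 4.688 m/s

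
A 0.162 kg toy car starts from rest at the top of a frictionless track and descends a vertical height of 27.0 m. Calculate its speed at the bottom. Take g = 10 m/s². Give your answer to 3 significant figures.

Energy conservation between the two points: mgh = ½mv²
v = √(2gh) = √(2 × 10 × 27.0) = √540.00 = 23.24 m/s

v = 23.2 m/s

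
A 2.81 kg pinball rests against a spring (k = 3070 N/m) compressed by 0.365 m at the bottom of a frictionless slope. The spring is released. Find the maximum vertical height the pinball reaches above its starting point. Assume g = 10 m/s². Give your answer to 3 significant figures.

h = 7.28 m

All spring PE becomes gravitational PE at the highest point: ½kx² = mgh
h = kx²/(2mg) = (3070)(0.365)²/(2 × 2.81 × 10) = 7.278 m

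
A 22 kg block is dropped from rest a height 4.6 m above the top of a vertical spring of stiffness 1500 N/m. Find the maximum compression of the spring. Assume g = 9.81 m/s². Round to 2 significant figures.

x = 1.3 m

Let x be the compression. The total drop is H + x, and the block is instantaneously at rest at max compression, so energy conservation gives:
mg(H + x) = ½kx²
½(1500)x² − (22)(9.81)x − (22)(9.81)(4.6) = 0
750.0x² − 215.8x − 992.8 = 0
x = [215.8 + √(46578 + 2.9783e+06)]/(2 × 750.0) = 1.303 m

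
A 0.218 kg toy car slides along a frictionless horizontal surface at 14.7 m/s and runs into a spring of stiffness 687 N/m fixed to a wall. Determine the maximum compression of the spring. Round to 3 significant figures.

x = 0.262 m

At max compression the car is momentarily at rest: ½mv² = ½kx²
x = v√(m/k) = 14.7 × √(0.218/687) = 0.2619 m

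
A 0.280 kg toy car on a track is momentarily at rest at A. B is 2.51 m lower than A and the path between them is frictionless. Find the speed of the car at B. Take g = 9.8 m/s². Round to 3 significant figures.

v = 7.01 m/s

Mechanical energy is conserved (no friction): mgh = ½mv²
v = √(2gh) = √(2 × 9.8 × 2.51) = √49.196 = 7.014 m/s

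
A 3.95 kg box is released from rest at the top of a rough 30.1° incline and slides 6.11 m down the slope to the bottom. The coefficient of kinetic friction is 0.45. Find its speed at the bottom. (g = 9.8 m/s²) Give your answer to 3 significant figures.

v = 3.67 m/s

Energy: mgh = ½mv² + W_f, with h = L sinθ and W_f = μ_k (mg cosθ) L
mgh = mgL sinθ = (3.95)(9.8)(6.11)sin30.1° = 118.62 J
W_f = μ_k mg cosθ · L = (0.45)(3.95)(9.8)cos30.1°·6.11 = 92.08 J
½mv² = 118.62 − 92.08 = 26.536 J
v = √(2 × 26.536/3.95) = 3.665 m/s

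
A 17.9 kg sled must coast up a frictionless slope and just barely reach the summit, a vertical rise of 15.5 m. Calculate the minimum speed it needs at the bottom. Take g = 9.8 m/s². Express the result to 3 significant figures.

v = 17.4 m/s

At the top it is momentarily at rest, so all KE converts to PE: ½mv² = mgh
v = √(2gh) = √(2 × 9.8 × 15.5) = 17.43 m/s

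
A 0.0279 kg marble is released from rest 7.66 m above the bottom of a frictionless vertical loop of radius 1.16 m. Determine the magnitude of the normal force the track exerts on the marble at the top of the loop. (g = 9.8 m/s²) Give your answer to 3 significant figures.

N = 2.24 N

Energy from release to top (height 2r): mgh = ½mv_top² + mg(2r)
v_top² = 2g(h − 2r) = 2(9.8)(7.66 − 2.320) = 104.66 m²/s²
At the top, both N and weight point toward the centre: N + mg = mv_top²/r
N = m(v_top²/r − g) = 0.0279(104.66/1.16 − 9.8) = 2.244 N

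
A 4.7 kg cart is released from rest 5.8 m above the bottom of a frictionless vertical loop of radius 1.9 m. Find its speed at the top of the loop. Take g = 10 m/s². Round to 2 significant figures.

v = 6.3 m/s

Energy conservation: mgh = ½mv_top² + mg(2r)
v_top² = 2g(h − 2r) = 2(10)(5.8 − 3.800) = 40.00
v_top = 6.325 m/s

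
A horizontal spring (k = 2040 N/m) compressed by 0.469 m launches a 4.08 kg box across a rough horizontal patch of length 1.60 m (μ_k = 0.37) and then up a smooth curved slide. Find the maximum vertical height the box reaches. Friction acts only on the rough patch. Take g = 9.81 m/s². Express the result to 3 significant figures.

h = 5.01 m

Spring energy: E₀ = ½kx² = ½(2040)(0.469)² = 224.36 J
Friction: W_f = μ_k mg d = (0.37)(4.08)(9.81)(1.60) = 23.69 J
Energy at base of ramp: E = 224.36 − 23.69 = 200.67 J
At max height all remaining energy is PE: mgh = E ⇒ h = E/(mg) = 200.67/(4.08 × 9.81) = 5.014 m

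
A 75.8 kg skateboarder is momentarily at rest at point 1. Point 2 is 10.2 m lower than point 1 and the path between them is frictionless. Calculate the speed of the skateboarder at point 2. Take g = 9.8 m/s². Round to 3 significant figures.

Mechanical energy is conserved (no friction): mgh = ½mv²
v = √(2gh) = √(2 × 9.8 × 10.2) = √199.92 = 14.14 m/s

v = 14.1 m/s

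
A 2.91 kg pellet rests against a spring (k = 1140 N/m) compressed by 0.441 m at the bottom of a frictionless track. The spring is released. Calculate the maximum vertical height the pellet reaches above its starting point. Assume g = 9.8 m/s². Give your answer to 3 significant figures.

h = 3.89 m

Energy conservation from release to the highest point: ½kx² = mgh
h = kx²/(2mg) = (1140)(0.441)²/(2 × 2.91 × 9.8) = 3.887 m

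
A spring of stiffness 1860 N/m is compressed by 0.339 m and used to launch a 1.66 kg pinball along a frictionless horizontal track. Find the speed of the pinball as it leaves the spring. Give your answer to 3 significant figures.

The pinball leaves the spring when the spring is at natural length, so ½kx² = ½mv²
v = x√(k/m) = 0.339 × √(1860/1.66) = 11.35 m/s

v = 11.3 m/s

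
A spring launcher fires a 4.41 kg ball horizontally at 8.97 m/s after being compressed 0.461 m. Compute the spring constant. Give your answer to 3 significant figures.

k = 1670 N/m

Energy stored in the spring equals the launch KE: ½kx² = ½mv²
k = mv²/x² = (4.41)(8.97)²/(0.461)² = 1670 N/m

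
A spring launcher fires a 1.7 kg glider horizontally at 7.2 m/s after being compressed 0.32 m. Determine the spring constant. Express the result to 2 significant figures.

Energy stored in the spring equals the launch KE: ½kx² = ½mv²
k = mv²/x² = (1.7)(7.2)²/(0.32)² = 860.6 N/m

k = 860 N/m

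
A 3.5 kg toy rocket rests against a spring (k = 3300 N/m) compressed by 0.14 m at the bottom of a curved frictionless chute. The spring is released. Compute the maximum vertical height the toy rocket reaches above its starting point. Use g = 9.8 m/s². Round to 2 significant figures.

All spring PE becomes gravitational PE at the highest point: ½kx² = mgh
h = kx²/(2mg) = (3300)(0.14)²/(2 × 3.5 × 9.8) = 0.9429 m

h = 0.94 m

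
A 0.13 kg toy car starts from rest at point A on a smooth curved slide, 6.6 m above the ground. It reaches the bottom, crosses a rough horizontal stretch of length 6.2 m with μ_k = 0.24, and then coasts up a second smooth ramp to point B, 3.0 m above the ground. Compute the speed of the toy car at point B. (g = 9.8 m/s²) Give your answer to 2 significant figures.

v = 6.4 m/s

Energy at A: mgh₁ = (0.13)(9.8)(6.6) = 8.4084 J
Friction loss: W_f = μ_k mg d = 1.896 J
At B: ½mv² + mgh₂ = mgh₁ − W_f
½mv² = 8.4084 − 1.896 − 3.8220 = 2.6907 J
v = √(2 × 2.6907/0.13) = 6.434 m/s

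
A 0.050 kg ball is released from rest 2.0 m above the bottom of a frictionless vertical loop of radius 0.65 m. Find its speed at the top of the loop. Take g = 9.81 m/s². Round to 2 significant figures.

v = 3.7 m/s

Energy conservation: mgh = ½mv_top² + mg(2r)
v_top² = 2g(h − 2r) = 2(9.81)(2.0 − 1.300) = 13.73
v_top = 3.706 m/s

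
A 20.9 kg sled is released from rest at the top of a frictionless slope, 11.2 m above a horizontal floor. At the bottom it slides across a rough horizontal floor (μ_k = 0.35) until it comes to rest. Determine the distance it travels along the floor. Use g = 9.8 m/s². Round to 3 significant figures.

Energy bookkeeping (friction removes W_f = μ_k N d):
At rest all PE has been dissipated by friction: mgh = μ_k m g d
d = h/μ_k = 11.2/0.35 = 32.00 m

d = 32.0 m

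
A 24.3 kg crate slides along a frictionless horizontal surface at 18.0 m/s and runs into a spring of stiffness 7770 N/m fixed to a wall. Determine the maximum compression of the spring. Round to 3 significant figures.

x = 1.01 m

At max compression the crate is momentarily at rest: ½mv² = ½kx²
x = v√(m/k) = 18.0 × √(24.3/7770) = 1.007 m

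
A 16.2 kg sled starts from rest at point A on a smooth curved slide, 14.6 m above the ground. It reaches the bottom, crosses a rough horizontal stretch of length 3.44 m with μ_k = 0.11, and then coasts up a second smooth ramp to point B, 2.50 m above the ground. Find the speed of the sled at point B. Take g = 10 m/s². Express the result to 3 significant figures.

Energy at A: mgh₁ = (16.2)(10)(14.6) = 2365.2 J
Friction loss: W_f = μ_k mg d = 61.30 J
At B: ½mv² + mgh₂ = mgh₁ − W_f
½mv² = 2365.2 − 61.30 − 405.00 = 1898.9 J
v = √(2 × 1898.9/16.2) = 15.31 m/s

v = 15.3 m/s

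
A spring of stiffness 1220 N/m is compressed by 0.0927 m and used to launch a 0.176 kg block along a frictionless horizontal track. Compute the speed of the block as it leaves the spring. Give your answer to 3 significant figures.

The block leaves the spring when the spring is at natural length, so ½kx² = ½mv²
v = x√(k/m) = 0.0927 × √(1220/0.176) = 7.718 m/s

v = 7.72 m/s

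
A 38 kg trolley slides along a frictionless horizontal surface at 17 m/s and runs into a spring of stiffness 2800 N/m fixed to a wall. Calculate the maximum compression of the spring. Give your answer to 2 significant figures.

Conservation of energy between contact and max compression: ½mv² = ½kx²
x = v√(m/k) = 17 × √(38/2800) = 1.980 m

x = 2.0 m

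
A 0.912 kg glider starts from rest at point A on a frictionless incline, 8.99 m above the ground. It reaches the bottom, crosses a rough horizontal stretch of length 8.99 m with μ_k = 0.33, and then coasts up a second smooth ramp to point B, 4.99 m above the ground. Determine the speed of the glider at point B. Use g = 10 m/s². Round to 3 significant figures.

v = 4.55 m/s

Energy at A: mgh₁ = (0.912)(10)(8.99) = 81.989 J
Friction loss: W_f = μ_k mg d = 27.06 J
At B: ½mv² + mgh₂ = mgh₁ − W_f
½mv² = 81.989 − 27.06 − 45.509 = 9.4237 J
v = √(2 × 9.4237/0.912) = 4.546 m/s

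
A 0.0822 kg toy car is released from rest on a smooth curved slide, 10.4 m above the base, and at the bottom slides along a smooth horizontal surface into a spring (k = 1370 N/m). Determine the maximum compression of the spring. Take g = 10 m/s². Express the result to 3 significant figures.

x = 0.112 m

Gravitational PE at the top equals spring PE at max compression: mgh = ½kx²
x = √(2mgh/k) = √(2 × 0.0822 × 10 × 10.4 / 1370) = 0.1117 m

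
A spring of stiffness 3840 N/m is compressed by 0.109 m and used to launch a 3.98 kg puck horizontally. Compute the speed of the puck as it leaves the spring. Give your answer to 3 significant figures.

Spring PE converts entirely to kinetic energy: ½kx² = ½mv²
v = x√(k/m) = 0.109 × √(3840/3.98) = 3.386 m/s

v = 3.39 m/s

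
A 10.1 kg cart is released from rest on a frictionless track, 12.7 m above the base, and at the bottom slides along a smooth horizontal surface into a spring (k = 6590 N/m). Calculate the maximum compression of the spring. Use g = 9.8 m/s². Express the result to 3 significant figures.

x = 0.618 m

At max compression the cart is momentarily at rest: mgh = ½kx²
x = √(2mgh/k) = √(2 × 10.1 × 9.8 × 12.7 / 6590) = 0.6177 m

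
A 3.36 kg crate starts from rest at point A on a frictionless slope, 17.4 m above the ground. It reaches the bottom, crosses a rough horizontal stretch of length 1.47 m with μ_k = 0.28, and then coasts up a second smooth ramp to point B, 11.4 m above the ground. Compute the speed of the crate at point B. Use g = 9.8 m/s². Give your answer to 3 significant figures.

Energy at A: mgh₁ = (3.36)(9.8)(17.4) = 572.95 J
Friction loss: W_f = μ_k mg d = 13.55 J
At B: ½mv² + mgh₂ = mgh₁ − W_f
½mv² = 572.95 − 13.55 − 375.38 = 184.01 J
v = √(2 × 184.01/3.36) = 10.47 m/s

v = 10.5 m/s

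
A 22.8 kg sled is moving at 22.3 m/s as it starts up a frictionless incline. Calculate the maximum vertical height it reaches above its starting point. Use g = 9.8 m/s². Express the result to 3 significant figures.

By energy conservation, ½mv² = mgh
h = v²/(2g) = 22.3²/(2 × 9.8) = 25.37 m

h = 25.4 m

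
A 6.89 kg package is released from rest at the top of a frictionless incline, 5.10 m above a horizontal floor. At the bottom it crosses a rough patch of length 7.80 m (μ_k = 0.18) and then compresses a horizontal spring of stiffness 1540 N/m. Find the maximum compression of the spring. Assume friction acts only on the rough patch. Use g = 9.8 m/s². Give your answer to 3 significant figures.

x = 0.569 m

Initial energy: E₁ = mgh = (6.89)(9.8)(5.10) = 344.36 J
Friction removes W_f = μ_k mg d = (0.18)(6.89)(9.8)(7.80) = 94.80 J
Energy reaching the spring: E = 344.36 − 94.80 = 249.56 J
At max compression ½kx² = E ⇒ x = √(2E/k) = √(2 × 249.56/1540) = 0.5693 m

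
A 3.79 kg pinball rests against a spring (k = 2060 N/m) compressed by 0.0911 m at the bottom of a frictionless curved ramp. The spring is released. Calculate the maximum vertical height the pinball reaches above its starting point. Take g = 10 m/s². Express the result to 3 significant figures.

h = 0.226 m

All spring PE becomes gravitational PE at the highest point: ½kx² = mgh
h = kx²/(2mg) = (2060)(0.0911)²/(2 × 3.79 × 10) = 0.2255 m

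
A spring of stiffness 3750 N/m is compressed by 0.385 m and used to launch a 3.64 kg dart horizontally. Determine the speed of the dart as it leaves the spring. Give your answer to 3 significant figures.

The dart leaves the spring when the spring is at natural length, so ½kx² = ½mv²
v = x√(k/m) = 0.385 × √(3750/3.64) = 12.36 m/s

v = 12.4 m/s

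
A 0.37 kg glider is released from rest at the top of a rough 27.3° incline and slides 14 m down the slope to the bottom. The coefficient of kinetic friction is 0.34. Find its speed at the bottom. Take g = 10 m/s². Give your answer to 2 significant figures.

Energy: mgh = ½mv² + W_f, with h = L sinθ and W_f = μ_k (mg cosθ) L
mgh = mgL sinθ = (0.37)(10)(14)sin27.3° = 23.758 J
W_f = μ_k mg cosθ · L = (0.34)(0.37)(10)cos27.3°·14 = 15.65 J
½mv² = 23.758 − 15.65 = 8.1077 J
v = √(2 × 8.1077/0.37) = 6.620 m/s

v = 6.6 m/s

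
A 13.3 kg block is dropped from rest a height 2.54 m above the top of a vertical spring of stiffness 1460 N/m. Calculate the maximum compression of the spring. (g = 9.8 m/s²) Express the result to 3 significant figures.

Measuring PE from the top of the relaxed spring, at max compression the block has dropped H + x with zero KE, so:
mg(H + x) = ½kx²
½(1460)x² − (13.3)(9.8)x − (13.3)(9.8)(2.54) = 0
730.0x² − 130.3x − 331.1 = 0
x = [130.3 + √(16989 + 966706)]/(2 × 730.0) = 0.7686 m

x = 0.769 m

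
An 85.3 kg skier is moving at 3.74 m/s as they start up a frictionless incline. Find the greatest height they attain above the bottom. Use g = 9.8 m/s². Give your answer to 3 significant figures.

h = 0.714 m

Setting KE at the bottom equal to PE gained: ½mv² = mgh
h = v²/(2g) = 3.74²/(2 × 9.8) = 0.7137 m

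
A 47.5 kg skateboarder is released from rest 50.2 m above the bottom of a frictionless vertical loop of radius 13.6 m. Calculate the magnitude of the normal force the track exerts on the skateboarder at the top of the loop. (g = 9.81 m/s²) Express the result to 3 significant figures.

Energy from release to top (height 2r): mgh = ½mv_top² + mg(2r)
v_top² = 2g(h − 2r) = 2(9.81)(50.2 − 27.20) = 451.26 m²/s²
At the top, both N and weight point toward the centre: N + mg = mv_top²/r
N = m(v_top²/r − g) = 47.5(451.26/13.6 − 9.81) = 1110 N

N = 1110 N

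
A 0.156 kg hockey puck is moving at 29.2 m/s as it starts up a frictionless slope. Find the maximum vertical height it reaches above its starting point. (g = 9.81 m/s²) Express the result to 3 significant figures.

h = 43.5 m

Setting KE at the bottom equal to PE gained: ½mv² = mgh
h = v²/(2g) = 29.2²/(2 × 9.81) = 43.46 m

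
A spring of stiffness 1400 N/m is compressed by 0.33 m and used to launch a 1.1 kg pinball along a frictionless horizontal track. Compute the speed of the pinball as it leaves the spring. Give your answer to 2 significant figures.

Spring PE converts entirely to kinetic energy: ½kx² = ½mv²
v = x√(k/m) = 0.33 × √(1400/1.1) = 11.77 m/s

v = 12 m/s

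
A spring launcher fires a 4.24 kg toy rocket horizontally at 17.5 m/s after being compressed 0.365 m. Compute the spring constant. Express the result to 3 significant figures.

k = 9750 N/m

½kx² = ½mv²
k = mv²/x² = (4.24)(17.5)²/(0.365)² = 9747 N/m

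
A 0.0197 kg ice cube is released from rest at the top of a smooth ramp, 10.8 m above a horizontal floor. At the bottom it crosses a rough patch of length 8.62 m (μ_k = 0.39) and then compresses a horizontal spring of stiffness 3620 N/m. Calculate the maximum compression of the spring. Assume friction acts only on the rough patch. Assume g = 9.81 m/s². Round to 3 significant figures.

x = 0.0282 m

Initial energy: E₁ = mgh = (0.0197)(9.81)(10.8) = 2.0872 J
Friction removes W_f = μ_k mg d = (0.39)(0.0197)(9.81)(8.62) = 0.6497 J
Energy reaching the spring: E = 2.0872 − 0.6497 = 1.4375 J
At max compression ½kx² = E ⇒ x = √(2E/k) = √(2 × 1.4375/3620) = 0.02818 m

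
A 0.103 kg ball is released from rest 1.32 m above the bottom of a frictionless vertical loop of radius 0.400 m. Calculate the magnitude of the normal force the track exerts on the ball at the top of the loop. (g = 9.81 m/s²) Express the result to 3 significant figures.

N = 1.62 N

Energy from release to top (height 2r): mgh = ½mv_top² + mg(2r)
v_top² = 2g(h − 2r) = 2(9.81)(1.32 − 0.8000) = 10.202 m²/s²
At the top, both N and weight point toward the centre: N + mg = mv_top²/r
N = m(v_top²/r − g) = 0.103(10.202/0.400 − 9.81) = 1.617 N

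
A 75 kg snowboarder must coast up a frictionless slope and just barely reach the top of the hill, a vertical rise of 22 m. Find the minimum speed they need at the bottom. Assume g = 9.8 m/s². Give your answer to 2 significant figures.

At the top they are momentarily at rest, so all KE converts to PE: ½mv² = mgh
v = √(2gh) = √(2 × 9.8 × 22) = 20.77 m/s

v = 21 m/s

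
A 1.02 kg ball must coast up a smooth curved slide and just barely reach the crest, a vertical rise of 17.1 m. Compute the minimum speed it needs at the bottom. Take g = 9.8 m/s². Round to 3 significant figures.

At the top it is momentarily at rest, so all KE converts to PE: ½mv² = mgh
v = √(2gh) = √(2 × 9.8 × 17.1) = 18.31 m/s

v = 18.3 m/s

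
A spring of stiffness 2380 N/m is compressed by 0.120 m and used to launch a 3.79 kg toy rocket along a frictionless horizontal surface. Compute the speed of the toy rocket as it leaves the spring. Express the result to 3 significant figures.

The toy rocket leaves the spring when the spring is at natural length, so ½kx² = ½mv²
v = x√(k/m) = 0.120 × √(2380/3.79) = 3.007 m/s

v = 3.01 m/s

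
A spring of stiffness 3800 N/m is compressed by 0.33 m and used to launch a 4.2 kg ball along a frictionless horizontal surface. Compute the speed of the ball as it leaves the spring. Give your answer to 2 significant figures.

Spring PE converts entirely to kinetic energy: ½kx² = ½mv²
v = x√(k/m) = 0.33 × √(3800/4.2) = 9.926 m/s

v = 9.9 m/s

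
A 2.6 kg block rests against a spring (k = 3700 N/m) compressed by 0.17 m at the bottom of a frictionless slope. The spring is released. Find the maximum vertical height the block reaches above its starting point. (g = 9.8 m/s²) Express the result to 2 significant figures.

At maximum height the block is at rest, so ½kx² = mgh
h = kx²/(2mg) = (3700)(0.17)²/(2 × 2.6 × 9.8) = 2.098 m

h = 2.1 m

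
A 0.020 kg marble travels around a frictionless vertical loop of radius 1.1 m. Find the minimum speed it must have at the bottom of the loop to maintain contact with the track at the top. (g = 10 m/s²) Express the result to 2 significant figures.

At the top: mg = mv_top²/r ⇒ v_top² = gr = 11.00 m²/s²
Energy from bottom to top (height 2r): ½mv_bot² = ½mv_top² + mg(2r)
v_bot² = gr + 4gr = 5gr = 55.00
v_bot = √(5gr) = 7.416 m/s

v = 7.4 m/s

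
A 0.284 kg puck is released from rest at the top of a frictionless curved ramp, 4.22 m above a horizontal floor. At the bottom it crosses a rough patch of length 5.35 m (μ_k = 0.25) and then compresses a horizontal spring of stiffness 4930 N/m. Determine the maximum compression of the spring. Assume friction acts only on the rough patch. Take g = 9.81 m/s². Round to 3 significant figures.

x = 0.0571 m

Initial energy: E₁ = mgh = (0.284)(9.81)(4.22) = 11.757 J
Friction removes W_f = μ_k mg d = (0.25)(0.284)(9.81)(5.35) = 3.726 J
Energy reaching the spring: E = 11.757 − 3.726 = 8.0308 J
At max compression ½kx² = E ⇒ x = √(2E/k) = √(2 × 8.0308/4930) = 0.05708 m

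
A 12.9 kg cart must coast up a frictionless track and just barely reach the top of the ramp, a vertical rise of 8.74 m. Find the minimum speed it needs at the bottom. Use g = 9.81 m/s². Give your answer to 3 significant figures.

At the top it is momentarily at rest, so all KE converts to PE: ½mv² = mgh
v = √(2gh) = √(2 × 9.81 × 8.74) = 13.09 m/s

v = 13.1 m/s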